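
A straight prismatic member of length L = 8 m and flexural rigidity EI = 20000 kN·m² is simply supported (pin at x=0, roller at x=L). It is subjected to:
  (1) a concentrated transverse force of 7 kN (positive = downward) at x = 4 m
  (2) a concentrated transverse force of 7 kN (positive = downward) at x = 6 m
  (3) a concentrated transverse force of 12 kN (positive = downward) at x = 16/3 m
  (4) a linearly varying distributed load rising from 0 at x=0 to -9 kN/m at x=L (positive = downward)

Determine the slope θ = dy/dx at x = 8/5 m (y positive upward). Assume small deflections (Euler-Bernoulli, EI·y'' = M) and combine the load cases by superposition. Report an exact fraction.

Load 1 — point force P=7 kN at a=4 m (b=L-a=4):
  θ_1 = -Pb(L²-b²-3x²)/(6LEI)  [x≤a] = -7·4·(8²-4²-3·(8/5)²)/(6·8·20000) = -147/125000 rad
Load 2 — point force P=7 kN at a=6 m (b=L-a=2):
  θ_2 = -Pb(L²-b²-3x²)/(6LEI)  [x≤a] = -7·2·(8²-2²-3·(8/5)²)/(6·8·20000) = -763/1000000 rad
Load 3 — point force P=12 kN at a=16/3 m (b=L-a=8/3):
  θ_3 = -Pb(L²-b²-3x²)/(6LEI)  [x≤a] = -12·(8/3)·(8²-(8/3)²-3·(8/5)²)/(6·8·20000) = -692/421875 rad
Load 4 — triangular load w₀=-9 kN/m (0→w₀ over full span):
  θ_4 = -w₀(7L⁴-30L²x²+15x⁴)/(360LEI) = -(-9)·(7·8⁴-30·8²·(8/5)²+15·(8/5)⁴)/(360·8·20000) = 1456/390625 rad
Superposition: θ = Σ θ_i = 99943/675000000 rad ≈ 0.000148 rad

θ(8/5) = 99943/675000000 rad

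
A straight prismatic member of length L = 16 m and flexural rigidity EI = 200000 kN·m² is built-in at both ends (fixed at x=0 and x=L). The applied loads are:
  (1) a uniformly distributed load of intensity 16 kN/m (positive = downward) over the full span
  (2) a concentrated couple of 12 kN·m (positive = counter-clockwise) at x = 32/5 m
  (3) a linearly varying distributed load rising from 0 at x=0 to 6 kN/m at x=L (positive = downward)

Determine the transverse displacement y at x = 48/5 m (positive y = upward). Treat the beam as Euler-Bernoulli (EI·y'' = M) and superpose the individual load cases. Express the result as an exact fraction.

Load 1 — uniform load w=16 kN/m over full span:
  y_1 = -wx²(L-x)²/(24EI) = -16·(48/5)²·(16-(48/5))²/(24·200000) = -24576/1953125 m
Load 2 — applied couple M₀=12 kN·m at a=32/5 m (b=L-a=48/5):
  y_2 = (R_Ax³/6 - M_Ax²/2 - M₀(x-a)²/2)/EI  [x>a] with R_A=27/25, M_A=36/25 = ((27/25)·(48/5)³/6 - (36/25)·(48/5)²/2 - 12·((48/5)-(32/5))²/2)/200000 = 1536/9765625 m
Load 3 — triangular load w₀=6 kN/m (0→w₀ over full span):
  y_3 = -w₀x²(L-x)²(x+2L)/(120LEI) = -6·(48/5)²·(16-(48/5))²·((48/5)+2·16)/(120·16·200000) = -119808/48828125 m
Superposition: y = Σ y_i = -726528/48828125 m ≈ -0.014879 m

y(48/5) = -726528/48828125 m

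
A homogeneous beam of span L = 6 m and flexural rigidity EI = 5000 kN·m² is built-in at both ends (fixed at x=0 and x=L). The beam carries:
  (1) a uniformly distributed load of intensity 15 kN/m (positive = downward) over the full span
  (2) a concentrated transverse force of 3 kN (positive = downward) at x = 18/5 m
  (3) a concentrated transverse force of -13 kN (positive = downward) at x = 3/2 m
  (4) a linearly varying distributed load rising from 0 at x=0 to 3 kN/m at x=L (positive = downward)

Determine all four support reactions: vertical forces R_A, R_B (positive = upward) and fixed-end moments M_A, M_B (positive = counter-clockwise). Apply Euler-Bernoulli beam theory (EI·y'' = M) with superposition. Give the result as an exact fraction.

R_A = 151149/4000 kN, M_A = 157437/4000 kN·m, R_B = 204851/4000 kN, M_B = -197343/4000 kN·m

Load 1 — uniform load w=15 kN/m over full span:
  R_A = wL/2 = 15·6/2 = 45 kN
  M_A = wL²/12 = 15·6²/12 = 45 kN·m
  R_B = wL/2 = 15·6/2 = 45 kN
  M_B = -wL²/12 = -15·6²/12 = -45 kN·m
Load 2 — point force P=3 kN at a=18/5 m (b=L-a=12/5):
  R_A = Pb²(3a+b)/L³ = 3·(12/5)²·(3·(18/5)+(12/5))/6³ = 132/125 kN
  M_A = Pab²/L² = 3·(18/5)·(12/5)²/6² = 216/125 kN·m
  R_B = Pa²(a+3b)/L³ = 3·(18/5)²·((18/5)+3·(12/5))/6³ = 243/125 kN
  M_B = -Pa²b/L² = -3·(18/5)²·(12/5)/6² = -324/125 kN·m
Load 3 — point force P=-13 kN at a=3/2 m (b=L-a=9/2):
  R_A = Pb²(3a+b)/L³ = (-13)·(9/2)²·(3·(3/2)+(9/2))/6³ = -351/32 kN
  M_A = Pab²/L² = (-13)·(3/2)·(9/2)²/6² = -351/32 kN·m
  R_B = Pa²(a+3b)/L³ = (-13)·(3/2)²·((3/2)+3·(9/2))/6³ = -65/32 kN
  M_B = -Pa²b/L² = -(-13)·(3/2)²·(9/2)/6² = 117/32 kN·m
Load 4 — triangular load w₀=3 kN/m (0→w₀ over full span):
  R_A = 3w₀L/20 = 3·3·6/20 = 27/10 kN
  M_A = w₀L²/30 = 3·6²/30 = 18/5 kN·m
  R_B = 7w₀L/20 = 7·3·6/20 = 63/10 kN
  M_B = -w₀L²/20 = -3·6²/20 = -27/5 kN·m
Superposition: R_A = 151149/4000 kN, M_A = 157437/4000 kN·m, R_B = 204851/4000 kN, M_B = -197343/4000 kN·m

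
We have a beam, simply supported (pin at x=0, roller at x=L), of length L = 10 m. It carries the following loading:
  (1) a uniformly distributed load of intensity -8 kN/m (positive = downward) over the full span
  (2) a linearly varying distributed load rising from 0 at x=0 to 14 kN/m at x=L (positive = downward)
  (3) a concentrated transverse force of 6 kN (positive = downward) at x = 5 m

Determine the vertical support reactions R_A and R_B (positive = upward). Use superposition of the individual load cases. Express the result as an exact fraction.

Load 1 — uniform load w=-8 kN/m over full span:
  R_A = wL/2 = (-8)·10/2 = -40 kN
  R_B = wL/2 = (-8)·10/2 = -40 kN
Load 2 — triangular load w₀=14 kN/m (0→w₀ over full span):
  R_A = w₀L/6 = 14·10/6 = 70/3 kN
  R_B = w₀L/3 = 14·10/3 = 140/3 kN
Load 3 — point force P=6 kN at a=5 m (b=L-a=5):
  R_A = Pb/L = 6·5/10 = 3 kN
  R_B = Pa/L = 6·5/10 = 3 kN
Superposition: R_A = -41/3 kN, R_B = 29/3 kN

R_A = -41/3 kN, R_B = 29/3 kN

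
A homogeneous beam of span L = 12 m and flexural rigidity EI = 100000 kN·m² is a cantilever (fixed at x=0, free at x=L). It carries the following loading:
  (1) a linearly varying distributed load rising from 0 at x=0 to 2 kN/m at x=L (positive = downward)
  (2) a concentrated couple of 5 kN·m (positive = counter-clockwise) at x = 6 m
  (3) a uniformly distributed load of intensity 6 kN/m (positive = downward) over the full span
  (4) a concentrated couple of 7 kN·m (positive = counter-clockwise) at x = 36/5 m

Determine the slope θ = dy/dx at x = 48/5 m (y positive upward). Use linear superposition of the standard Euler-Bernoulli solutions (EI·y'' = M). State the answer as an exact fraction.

θ(48/5) = -644187/31250000 rad

Load 1 — triangular load w₀=2 kN/m (0→w₀ over full span):
  θ_1 = (w₀Lx²/4-w₀L²x/3-w₀x⁴/(24L))/EI = (2·12·(48/5)²/4-2·12²·(48/5)/3-2·(48/5)⁴/(24·12))/100000 = -8352/1953125 rad
Load 2 — applied couple M₀=5 kN·m at a=6 m (b=L-a=6):
  θ_2 = M₀a/EI  [x>a] = 5·6/100000 = 3/10000 rad
Load 3 — uniform load w=6 kN/m over full span:
  θ_3 = -wx(x²-3Lx+3L²)/(6EI) = -6·(48/5)·((48/5)²-3·12·(48/5)+3·12²)/(6·100000) = -6696/390625 rad
Load 4 — applied couple M₀=7 kN·m at a=36/5 m (b=L-a=24/5):
  θ_4 = M₀a/EI  [x>a] = 7·(36/5)/100000 = 63/125000 rad
Superposition: θ = Σ θ_i = -644187/31250000 rad ≈ -0.020614 rad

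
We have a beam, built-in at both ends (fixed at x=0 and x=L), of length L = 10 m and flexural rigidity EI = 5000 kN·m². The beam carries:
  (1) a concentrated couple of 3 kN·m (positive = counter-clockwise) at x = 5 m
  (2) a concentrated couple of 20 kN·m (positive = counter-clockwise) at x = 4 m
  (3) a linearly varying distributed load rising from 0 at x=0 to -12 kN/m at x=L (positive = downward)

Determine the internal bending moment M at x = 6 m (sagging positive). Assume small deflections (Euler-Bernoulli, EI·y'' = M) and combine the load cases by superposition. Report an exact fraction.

Load 1 — applied couple M₀=3 kN·m at a=5 m (b=L-a=5):
  M_1 = R_Ax - M_A - M₀  [x>a] with R_A=9/20, M_A=3/4 = (9/20)·6 - (3/4) - 3 = -21/20 kN·m
Load 2 — applied couple M₀=20 kN·m at a=4 m (b=L-a=6):
  M_2 = R_Ax - M_A - M₀  [x>a] with R_A=72/25, M_A=12/5 = (72/25)·6 - (12/5) - 20 = -128/25 kN·m
Load 3 — triangular load w₀=-12 kN/m (0→w₀ over full span):
  M_3 = 3w₀Lx/20 - w₀L²/30 - w₀x³/(6L) = 3·(-12)·10·6/20 - (-12)·10²/30 - (-12)·6³/(6·10) = -124/5 kN·m
Superposition: M = Σ M_i = -3097/100 kN·m ≈ -30.970000 kN·m

M(6) = -3097/100 kN·m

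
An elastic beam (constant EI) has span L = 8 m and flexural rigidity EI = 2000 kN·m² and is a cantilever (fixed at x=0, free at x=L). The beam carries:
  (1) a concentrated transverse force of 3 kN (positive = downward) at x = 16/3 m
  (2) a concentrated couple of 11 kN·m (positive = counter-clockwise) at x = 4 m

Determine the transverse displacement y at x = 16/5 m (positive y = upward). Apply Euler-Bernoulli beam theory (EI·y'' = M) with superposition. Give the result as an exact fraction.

Load 1 — point force P=3 kN at a=16/3 m (b=L-a=8/3):
  y_1 = -Px²(3a-x)/(6EI)  [x≤a] = -3·(16/5)²·(3·(16/3)-(16/5))/(6·2000) = -512/15625 m
Load 2 — applied couple M₀=11 kN·m at a=4 m (b=L-a=4):
  y_2 = M₀x²/(2EI)  [x≤a] = 11·(16/5)²/(2·2000) = 88/3125 m
Superposition: y = Σ y_i = -72/15625 m ≈ -0.004608 m

y(16/5) = -72/15625 m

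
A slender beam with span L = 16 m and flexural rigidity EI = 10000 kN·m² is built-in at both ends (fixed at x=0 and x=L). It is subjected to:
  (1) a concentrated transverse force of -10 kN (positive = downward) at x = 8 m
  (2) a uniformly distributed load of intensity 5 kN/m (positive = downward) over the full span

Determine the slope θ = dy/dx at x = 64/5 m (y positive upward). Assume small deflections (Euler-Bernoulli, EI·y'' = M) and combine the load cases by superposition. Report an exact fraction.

Load 1 — point force P=-10 kN at a=8 m (b=L-a=8):
  θ_1 = Pa²(L-x)(2bL-(3b+a)(L-x))/(2L³EI)  [x>a] = (-10)·8²·(16-(64/5))·(2·8·16-(3·8+8)·(16-(64/5)))/(2·16³·10000) = -12/3125 rad
Load 2 — uniform load w=5 kN/m over full span:
  θ_2 = -wx(L-x)(L-2x)/(12EI) = -5·(64/5)·(16-(64/5))·(16-2·(64/5))/(12·10000) = 256/15625 rad
Superposition: θ = Σ θ_i = 196/15625 rad ≈ 0.012544 rad

θ(64/5) = 196/15625 rad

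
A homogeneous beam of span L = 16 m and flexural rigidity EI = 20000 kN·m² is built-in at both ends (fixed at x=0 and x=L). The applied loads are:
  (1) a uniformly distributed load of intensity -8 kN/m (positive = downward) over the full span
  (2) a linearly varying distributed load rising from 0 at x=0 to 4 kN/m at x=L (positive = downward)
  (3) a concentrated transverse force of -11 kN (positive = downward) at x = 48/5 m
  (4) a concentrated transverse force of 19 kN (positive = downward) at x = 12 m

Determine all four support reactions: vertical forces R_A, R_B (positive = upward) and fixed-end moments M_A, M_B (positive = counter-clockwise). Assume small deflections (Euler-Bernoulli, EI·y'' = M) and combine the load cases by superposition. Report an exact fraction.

Load 1 — uniform load w=-8 kN/m over full span:
  R_A = wL/2 = (-8)·16/2 = -64 kN
  M_A = wL²/12 = (-8)·16²/12 = -512/3 kN·m
  R_B = wL/2 = (-8)·16/2 = -64 kN
  M_B = -wL²/12 = -(-8)·16²/12 = 512/3 kN·m
Load 2 — triangular load w₀=4 kN/m (0→w₀ over full span):
  R_A = 3w₀L/20 = 3·4·16/20 = 48/5 kN
  M_A = w₀L²/30 = 4·16²/30 = 512/15 kN·m
  R_B = 7w₀L/20 = 7·4·16/20 = 112/5 kN
  M_B = -w₀L²/20 = -4·16²/20 = -256/5 kN·m
Load 3 — point force P=-11 kN at a=48/5 m (b=L-a=32/5):
  R_A = Pb²(3a+b)/L³ = (-11)·(32/5)²·(3·(48/5)+(32/5))/16³ = -484/125 kN
  M_A = Pab²/L² = (-11)·(48/5)·(32/5)²/16² = -2112/125 kN·m
  R_B = Pa²(a+3b)/L³ = (-11)·(48/5)²·((48/5)+3·(32/5))/16³ = -891/125 kN
  M_B = -Pa²b/L² = -(-11)·(48/5)²·(32/5)/16² = 3168/125 kN·m
Load 4 — point force P=19 kN at a=12 m (b=L-a=4):
  R_A = Pb²(3a+b)/L³ = 19·4²·(3·12+4)/16³ = 95/32 kN
  M_A = Pab²/L² = 19·12·4²/16² = 57/4 kN·m
  R_B = Pa²(a+3b)/L³ = 19·12²·(12+3·4)/16³ = 513/32 kN
  M_B = -Pa²b/L² = -19·12²·4/16² = -171/4 kN·m
Superposition: R_A = -221213/4000 kN, M_A = -208769/1500 kN·m, R_B = -130787/4000 kN, M_B = 153091/1500 kN·m

R_A = -221213/4000 kN, M_A = -208769/1500 kN·m, R_B = -130787/4000 kN, M_B = 153091/1500 kN·m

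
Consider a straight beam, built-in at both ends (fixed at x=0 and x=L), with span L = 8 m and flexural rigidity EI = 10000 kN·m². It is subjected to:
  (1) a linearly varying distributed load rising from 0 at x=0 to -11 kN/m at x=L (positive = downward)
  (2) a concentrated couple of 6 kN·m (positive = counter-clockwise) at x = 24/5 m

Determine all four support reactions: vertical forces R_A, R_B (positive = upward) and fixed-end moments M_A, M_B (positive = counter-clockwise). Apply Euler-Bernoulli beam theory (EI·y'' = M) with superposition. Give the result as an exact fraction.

Load 1 — triangular load w₀=-11 kN/m (0→w₀ over full span):
  R_A = 3w₀L/20 = 3·(-11)·8/20 = -66/5 kN
  M_A = w₀L²/30 = (-11)·8²/30 = -352/15 kN·m
  R_B = 7w₀L/20 = 7·(-11)·8/20 = -154/5 kN
  M_B = -w₀L²/20 = -(-11)·8²/20 = 176/5 kN·m
Load 2 — applied couple M₀=6 kN·m at a=24/5 m (b=L-a=16/5):
  R_A = 6M₀ab/L³ = 6·6·(24/5)·(16/5)/8³ = 27/25 kN
  M_A = M₀b(2a-b)/L² = 6·(16/5)·(2·(24/5)-(16/5))/8² = 48/25 kN·m
  R_B = -6M₀ab/L³ = -6·6·(24/5)·(16/5)/8³ = -27/25 kN
  M_B = M₀a(2b-a)/L² = 6·(24/5)·(2·(16/5)-(24/5))/8² = 18/25 kN·m
Superposition: R_A = -303/25 kN, M_A = -1616/75 kN·m, R_B = -797/25 kN, M_B = 898/25 kN·m

R_A = -303/25 kN, M_A = -1616/75 kN·m, R_B = -797/25 kN, M_B = 898/25 kN·m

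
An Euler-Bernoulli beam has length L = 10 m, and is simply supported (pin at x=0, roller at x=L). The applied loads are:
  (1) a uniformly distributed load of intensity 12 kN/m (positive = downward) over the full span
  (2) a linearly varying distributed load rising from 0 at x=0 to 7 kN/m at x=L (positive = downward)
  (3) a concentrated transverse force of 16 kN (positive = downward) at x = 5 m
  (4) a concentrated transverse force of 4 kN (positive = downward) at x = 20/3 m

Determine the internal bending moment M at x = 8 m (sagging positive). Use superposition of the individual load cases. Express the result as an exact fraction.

Load 1 — uniform load w=12 kN/m over full span:
  M_1 = wx(L-x)/2 = 12·8·(10-8)/2 = 96 kN·m
Load 2 — triangular load w₀=7 kN/m (0→w₀ over full span):
  M_2 = w₀Lx/6 - w₀x³/(6L) = 7·10·8/6 - 7·8³/(6·10) = 168/5 kN·m
Load 3 — point force P=16 kN at a=5 m (b=L-a=5):
  M_3 = Pa(L-x)/L  [x>a] = 16·5·(10-8)/10 = 16 kN·m
Load 4 — point force P=4 kN at a=20/3 m (b=L-a=10/3):
  M_4 = Pa(L-x)/L  [x>a] = 4·(20/3)·(10-8)/10 = 16/3 kN·m
Superposition: M = Σ M_i = 2264/15 kN·m ≈ 150.933333 kN·m

M(8) = 2264/15 kN·m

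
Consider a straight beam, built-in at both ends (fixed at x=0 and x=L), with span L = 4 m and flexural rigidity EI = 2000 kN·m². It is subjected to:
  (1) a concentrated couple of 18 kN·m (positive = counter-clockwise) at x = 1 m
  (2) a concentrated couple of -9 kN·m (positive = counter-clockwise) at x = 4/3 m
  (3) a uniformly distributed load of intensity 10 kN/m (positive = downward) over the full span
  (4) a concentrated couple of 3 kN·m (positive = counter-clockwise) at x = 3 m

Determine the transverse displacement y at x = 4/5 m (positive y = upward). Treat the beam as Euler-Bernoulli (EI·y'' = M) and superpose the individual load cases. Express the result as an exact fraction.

y(4/5) = -1277/1500000 m

Load 1 — applied couple M₀=18 kN·m at a=1 m (b=L-a=3):
  y_1 = (R_Ax³/6 - M_Ax²/2)/EI  [x≤a] with R_A=81/16, M_A=-27/8 = ((81/16)·(4/5)³/6 - (-27/8)·(4/5)²/2)/2000 = 189/250000 m
Load 2 — applied couple M₀=-9 kN·m at a=4/3 m (b=L-a=8/3):
  y_2 = (R_Ax³/6 - M_Ax²/2)/EI  [x≤a] with R_A=-3, M_A=0 = ((-3)·(4/5)³/6 - 0·(4/5)²/2)/2000 = -2/15625 m
Load 3 — uniform load w=10 kN/m over full span:
  y_3 = -wx²(L-x)²/(24EI) = -10·(4/5)²·(4-(4/5))²/(24·2000) = -64/46875 m
Load 4 — applied couple M₀=3 kN·m at a=3 m (b=L-a=1):
  y_4 = (R_Ax³/6 - M_Ax²/2)/EI  [x≤a] with R_A=27/32, M_A=15/16 = ((27/32)·(4/5)³/6 - (15/16)·(4/5)²/2)/2000 = -57/500000 m
Superposition: y = Σ y_i = -1277/1500000 m ≈ -0.000851 m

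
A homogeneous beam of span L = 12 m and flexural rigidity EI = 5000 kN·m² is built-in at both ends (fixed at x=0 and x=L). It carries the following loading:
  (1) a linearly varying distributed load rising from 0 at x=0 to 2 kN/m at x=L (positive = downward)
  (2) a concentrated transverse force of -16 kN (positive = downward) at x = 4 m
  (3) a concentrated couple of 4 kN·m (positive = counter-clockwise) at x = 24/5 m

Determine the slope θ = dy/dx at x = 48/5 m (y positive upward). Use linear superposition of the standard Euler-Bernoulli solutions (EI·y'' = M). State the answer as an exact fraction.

θ(48/5) = -428/234375 rad

Load 1 — triangular load w₀=2 kN/m (0→w₀ over full span):
  θ_1 = -w₀(2x(L-x)(L-2x)(x+2L)+x²(L-x)²)/(120LEI) = -2·(2·(48/5)·(12-(48/5))·(12-2·(48/5))·((48/5)+2·12)+(48/5)²·(12-(48/5))²)/(120·12·5000) = 1152/390625 rad
Load 2 — point force P=-16 kN at a=4 m (b=L-a=8):
  θ_2 = Pa²(L-x)(2bL-(3b+a)(L-x))/(2L³EI)  [x>a] = (-16)·4²·(12-(48/5))·(2·8·12-(3·8+4)·(12-(48/5)))/(2·12³·5000) = -208/46875 rad
Load 3 — applied couple M₀=4 kN·m at a=24/5 m (b=L-a=36/5):
  θ_3 = (R_Ax²/2 - M_Ax - M₀(x-a))/EI  [x>a] with R_A=12/25, M_A=12/25 = ((12/25)·(48/5)²/2 - (12/25)·(48/5) - 4·((48/5)-(24/5)))/5000 = -132/390625 rad
Superposition: θ = Σ θ_i = -428/234375 rad ≈ -0.001826 rad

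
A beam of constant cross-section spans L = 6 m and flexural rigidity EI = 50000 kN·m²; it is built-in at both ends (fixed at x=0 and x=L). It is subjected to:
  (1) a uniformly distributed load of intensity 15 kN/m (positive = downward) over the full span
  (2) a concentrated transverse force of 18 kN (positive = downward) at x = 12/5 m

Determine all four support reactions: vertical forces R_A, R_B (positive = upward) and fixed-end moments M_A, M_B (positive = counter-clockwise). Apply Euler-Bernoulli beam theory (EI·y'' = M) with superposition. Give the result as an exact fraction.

R_A = 7083/125 kN, M_A = 7569/125 kN·m, R_B = 6417/125 kN, M_B = -6921/125 kN·m

Load 1 — uniform load w=15 kN/m over full span:
  R_A = wL/2 = 15·6/2 = 45 kN
  M_A = wL²/12 = 15·6²/12 = 45 kN·m
  R_B = wL/2 = 15·6/2 = 45 kN
  M_B = -wL²/12 = -15·6²/12 = -45 kN·m
Load 2 — point force P=18 kN at a=12/5 m (b=L-a=18/5):
  R_A = Pb²(3a+b)/L³ = 18·(18/5)²·(3·(12/5)+(18/5))/6³ = 1458/125 kN
  M_A = Pab²/L² = 18·(12/5)·(18/5)²/6² = 1944/125 kN·m
  R_B = Pa²(a+3b)/L³ = 18·(12/5)²·((12/5)+3·(18/5))/6³ = 792/125 kN
  M_B = -Pa²b/L² = -18·(12/5)²·(18/5)/6² = -1296/125 kN·m
Superposition: R_A = 7083/125 kN, M_A = 7569/125 kN·m, R_B = 6417/125 kN, M_B = -6921/125 kN·m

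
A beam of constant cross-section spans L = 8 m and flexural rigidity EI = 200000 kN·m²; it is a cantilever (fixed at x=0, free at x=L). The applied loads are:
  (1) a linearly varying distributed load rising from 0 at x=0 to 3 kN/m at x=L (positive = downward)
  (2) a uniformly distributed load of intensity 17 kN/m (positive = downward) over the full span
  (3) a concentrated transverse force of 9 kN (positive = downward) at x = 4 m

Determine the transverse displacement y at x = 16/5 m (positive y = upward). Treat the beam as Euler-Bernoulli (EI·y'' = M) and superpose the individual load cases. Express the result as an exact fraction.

y(16/5) = -614056/48828125 m

Load 1 — triangular load w₀=3 kN/m (0→w₀ over full span):
  y_1 = (w₀Lx³/12-w₀L²x²/6-w₀x⁵/(120L))/EI = (3·8·(16/5)³/12-3·8²·(16/5)²/6-3·(16/5)⁵/(120·8))/200000 = -64256/48828125 m
Load 2 — uniform load w=17 kN/m over full span:
  y_2 = -wx²(x²-4Lx+6L²)/(24EI) = -17·(16/5)²·((16/5)²-4·8·(16/5)+6·8²)/(24·200000) = -20672/1953125 m
Load 3 — point force P=9 kN at a=4 m (b=L-a=4):
  y_3 = -Px²(3a-x)/(6EI)  [x≤a] = -9·(16/5)²·(3·4-(16/5))/(6·200000) = -264/390625 m
Superposition: y = Σ y_i = -614056/48828125 m ≈ -0.012576 m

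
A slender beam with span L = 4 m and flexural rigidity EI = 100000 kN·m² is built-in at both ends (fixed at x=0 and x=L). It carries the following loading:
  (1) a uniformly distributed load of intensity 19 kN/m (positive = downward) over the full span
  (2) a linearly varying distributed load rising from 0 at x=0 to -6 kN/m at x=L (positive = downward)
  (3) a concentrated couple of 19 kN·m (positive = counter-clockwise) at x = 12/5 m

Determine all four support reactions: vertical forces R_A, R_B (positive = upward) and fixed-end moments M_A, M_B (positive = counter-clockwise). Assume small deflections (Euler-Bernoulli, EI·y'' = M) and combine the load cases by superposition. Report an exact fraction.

Load 1 — uniform load w=19 kN/m over full span:
  R_A = wL/2 = 19·4/2 = 38 kN
  M_A = wL²/12 = 19·4²/12 = 76/3 kN·m
  R_B = wL/2 = 19·4/2 = 38 kN
  M_B = -wL²/12 = -19·4²/12 = -76/3 kN·m
Load 2 — triangular load w₀=-6 kN/m (0→w₀ over full span):
  R_A = 3w₀L/20 = 3·(-6)·4/20 = -18/5 kN
  M_A = w₀L²/30 = (-6)·4²/30 = -16/5 kN·m
  R_B = 7w₀L/20 = 7·(-6)·4/20 = -42/5 kN
  M_B = -w₀L²/20 = -(-6)·4²/20 = 24/5 kN·m
Load 3 — applied couple M₀=19 kN·m at a=12/5 m (b=L-a=8/5):
  R_A = 6M₀ab/L³ = 6·19·(12/5)·(8/5)/4³ = 171/25 kN
  M_A = M₀b(2a-b)/L² = 19·(8/5)·(2·(12/5)-(8/5))/4² = 152/25 kN·m
  R_B = -6M₀ab/L³ = -6·19·(12/5)·(8/5)/4³ = -171/25 kN
  M_B = M₀a(2b-a)/L² = 19·(12/5)·(2·(8/5)-(12/5))/4² = 57/25 kN·m
Superposition: R_A = 1031/25 kN, M_A = 2116/75 kN·m, R_B = 569/25 kN, M_B = -1369/75 kN·m

R_A = 1031/25 kN, M_A = 2116/75 kN·m, R_B = 569/25 kN, M_B = -1369/75 kN·m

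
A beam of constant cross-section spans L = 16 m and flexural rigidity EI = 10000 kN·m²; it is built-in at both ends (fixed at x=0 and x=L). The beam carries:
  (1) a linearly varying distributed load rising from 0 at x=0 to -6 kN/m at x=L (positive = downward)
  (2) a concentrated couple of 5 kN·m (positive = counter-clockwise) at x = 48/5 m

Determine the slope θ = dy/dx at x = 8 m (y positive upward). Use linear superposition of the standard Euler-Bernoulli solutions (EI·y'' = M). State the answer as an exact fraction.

θ(8) = 9/6250 rad

Load 1 — triangular load w₀=-6 kN/m (0→w₀ over full span):
  θ_1 = -w₀(2x(L-x)(L-2x)(x+2L)+x²(L-x)²)/(120LEI) = -(-6)·(2·8·(16-8)·(16-2·8)·(8+2·16)+8²·(16-8)²)/(120·16·10000) = 4/3125 rad
Load 2 — applied couple M₀=5 kN·m at a=48/5 m (b=L-a=32/5):
  θ_2 = (R_Ax²/2 - M_Ax)/EI  [x≤a] with R_A=9/20, M_A=8/5 = ((9/20)·8²/2 - (8/5)·8)/10000 = 1/6250 rad
Superposition: θ = Σ θ_i = 9/6250 rad ≈ 0.001440 rad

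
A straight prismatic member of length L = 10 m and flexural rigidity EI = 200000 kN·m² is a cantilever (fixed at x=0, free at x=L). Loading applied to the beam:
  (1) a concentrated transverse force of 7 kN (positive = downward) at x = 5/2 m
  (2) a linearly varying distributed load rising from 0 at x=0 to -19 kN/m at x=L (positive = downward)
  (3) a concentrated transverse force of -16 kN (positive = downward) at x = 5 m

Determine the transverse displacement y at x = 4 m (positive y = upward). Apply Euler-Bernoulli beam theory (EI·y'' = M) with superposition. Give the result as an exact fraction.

y(4) = 5363531/240000000 m

Load 1 — point force P=7 kN at a=5/2 m (b=L-a=15/2):
  y_1 = -Pa²(3x-a)/(6EI)  [x>a] = -7·(5/2)²·(3·4-(5/2))/(6·200000) = -133/384000 m
Load 2 — triangular load w₀=-19 kN/m (0→w₀ over full span):
  y_2 = (w₀Lx³/12-w₀L²x²/6-w₀x⁵/(120L))/EI = ((-19)·10·4³/12-(-19)·10²·4²/6-(-19)·4⁵/(120·10))/200000 = 4769/234375 m
Load 3 — point force P=-16 kN at a=5 m (b=L-a=5):
  y_3 = -Px²(3a-x)/(6EI)  [x≤a] = -(-16)·4²·(3·5-4)/(6·200000) = 22/9375 m
Superposition: y = Σ y_i = 5363531/240000000 m ≈ 0.022348 m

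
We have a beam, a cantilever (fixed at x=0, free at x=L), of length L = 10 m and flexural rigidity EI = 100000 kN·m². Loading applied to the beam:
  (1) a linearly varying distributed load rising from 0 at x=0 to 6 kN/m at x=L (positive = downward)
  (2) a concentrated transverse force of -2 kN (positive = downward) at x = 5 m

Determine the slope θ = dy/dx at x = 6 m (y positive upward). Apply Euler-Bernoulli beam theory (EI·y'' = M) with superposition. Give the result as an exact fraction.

Load 1 — triangular load w₀=6 kN/m (0→w₀ over full span):
  θ_1 = (w₀Lx²/4-w₀L²x/3-w₀x⁴/(24L))/EI = (6·10·6²/4-6·10²·6/3-6·6⁴/(24·10))/100000 = -1731/250000 rad
Load 2 — point force P=-2 kN at a=5 m (b=L-a=5):
  θ_2 = -Pa²/(2EI)  [x>a] = -(-2)·5²/(2·100000) = 1/4000 rad
Superposition: θ = Σ θ_i = -3337/500000 rad ≈ -0.006674 rad

θ(6) = -3337/500000 rad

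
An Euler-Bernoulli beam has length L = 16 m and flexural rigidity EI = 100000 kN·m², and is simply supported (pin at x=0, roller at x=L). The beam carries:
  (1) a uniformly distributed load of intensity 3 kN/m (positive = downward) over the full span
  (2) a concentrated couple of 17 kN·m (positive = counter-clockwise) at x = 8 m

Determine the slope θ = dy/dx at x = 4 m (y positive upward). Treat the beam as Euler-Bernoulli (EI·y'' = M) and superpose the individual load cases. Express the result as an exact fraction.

θ(4) = -2129/600000 rad

Load 1 — uniform load w=3 kN/m over full span:
  θ_1 = -w(L³-6Lx²+4x³)/(24EI) = -3·(16³-6·16·4²+4·4³)/(24·100000) = -11/3125 rad
Load 2 — applied couple M₀=17 kN·m at a=8 m (b=L-a=8):
  θ_2 = (M₀x²/(2L)+C₁)/EI  [x≤a] with C₁=M₀(3b²-L²)/(6L)=-34/3 = (17·4²/(2·16)+(-34/3))/100000 = -17/600000 rad
Superposition: θ = Σ θ_i = -2129/600000 rad ≈ -0.003548 rad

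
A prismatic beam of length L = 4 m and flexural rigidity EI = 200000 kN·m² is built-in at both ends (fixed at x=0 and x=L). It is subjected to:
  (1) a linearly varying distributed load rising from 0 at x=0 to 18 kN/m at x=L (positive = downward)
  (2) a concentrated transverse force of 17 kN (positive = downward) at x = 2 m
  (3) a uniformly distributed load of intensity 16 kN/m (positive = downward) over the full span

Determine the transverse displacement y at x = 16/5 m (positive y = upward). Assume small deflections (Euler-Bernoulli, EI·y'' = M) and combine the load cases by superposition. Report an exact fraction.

y(16/5) = -106831/2343750000 m

Load 1 — triangular load w₀=18 kN/m (0→w₀ over full span):
  y_1 = -w₀x²(L-x)²(x+2L)/(120LEI) = -18·(16/5)²·(4-(16/5))²·((16/5)+2·4)/(120·4·200000) = -672/48828125 m
Load 2 — point force P=17 kN at a=2 m (b=L-a=2):
  y_2 = -Pa²(L-x)²(3bL-(3b+a)(L-x))/(6L³EI)  [x>a] = -17·2²·(4-(16/5))²·(3·2·4-(3·2+2)·(4-(16/5)))/(6·4³·200000) = -187/18750000 m
Load 3 — uniform load w=16 kN/m over full span:
  y_3 = -wx²(L-x)²/(24EI) = -16·(16/5)²·(4-(16/5))²/(24·200000) = -128/5859375 m
Superposition: y = Σ y_i = -106831/2343750000 m ≈ -0.000046 m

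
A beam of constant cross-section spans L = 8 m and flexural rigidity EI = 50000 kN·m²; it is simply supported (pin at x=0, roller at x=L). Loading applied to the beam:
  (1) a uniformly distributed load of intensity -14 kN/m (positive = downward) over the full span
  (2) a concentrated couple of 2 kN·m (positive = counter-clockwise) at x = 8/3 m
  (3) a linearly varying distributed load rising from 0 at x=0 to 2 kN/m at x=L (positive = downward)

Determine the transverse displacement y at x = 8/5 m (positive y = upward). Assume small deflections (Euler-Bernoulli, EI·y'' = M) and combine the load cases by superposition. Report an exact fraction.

y(8/5) = 3647408/439453125 m

Load 1 — uniform load w=-14 kN/m over full span:
  y_1 = -wx(L³-2Lx²+x³)/(24EI) = -(-14)·(8/5)·(8³-2·8·(8/5)²+(8/5)³)/(24·50000) = 51968/5859375 m
Load 2 — applied couple M₀=2 kN·m at a=8/3 m (b=L-a=16/3):
  y_2 = (M₀x³/(6L)+C₁x)/EI  [x≤a] with C₁=M₀(3b²-L²)/(6L)=8/9 = (2·(8/5)³/(6·8)+(8/9)·(8/5))/50000 = 112/3515625 m
Load 3 — triangular load w₀=2 kN/m (0→w₀ over full span):
  y_3 = -w₀x(7L⁴-10L²x²+3x⁴)/(360LEI) = -2·(8/5)·(7·8⁴-10·8²·(8/5)²+3·(8/5)⁴)/(360·8·50000) = -88064/146484375 m
Superposition: y = Σ y_i = 3647408/439453125 m ≈ 0.008300 m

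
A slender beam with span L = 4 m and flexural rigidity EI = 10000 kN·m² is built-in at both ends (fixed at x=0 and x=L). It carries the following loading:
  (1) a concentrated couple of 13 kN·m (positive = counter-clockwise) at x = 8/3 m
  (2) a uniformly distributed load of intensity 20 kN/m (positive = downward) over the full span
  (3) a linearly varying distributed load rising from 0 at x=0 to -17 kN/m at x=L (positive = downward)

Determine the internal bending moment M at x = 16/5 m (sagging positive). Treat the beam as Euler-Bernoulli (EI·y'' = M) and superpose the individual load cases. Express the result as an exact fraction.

M(16/5) = -612/125 kN·m

Load 1 — applied couple M₀=13 kN·m at a=8/3 m (b=L-a=4/3):
  M_1 = R_Ax - M_A - M₀  [x>a] with R_A=13/3, M_A=13/3 = (13/3)·(16/5) - (13/3) - 13 = -52/15 kN·m
Load 2 — uniform load w=20 kN/m over full span:
  M_2 = wLx/2 - wL²/12 - wx²/2 = 20·4·(16/5)/2 - 20·4²/12 - 20·(16/5)²/2 = -16/15 kN·m
Load 3 — triangular load w₀=-17 kN/m (0→w₀ over full span):
  M_3 = 3w₀Lx/20 - w₀L²/30 - w₀x³/(6L) = 3·(-17)·4·(16/5)/20 - (-17)·4²/30 - (-17)·(16/5)³/(6·4) = -136/375 kN·m
Superposition: M = Σ M_i = -612/125 kN·m ≈ -4.896000 kN·m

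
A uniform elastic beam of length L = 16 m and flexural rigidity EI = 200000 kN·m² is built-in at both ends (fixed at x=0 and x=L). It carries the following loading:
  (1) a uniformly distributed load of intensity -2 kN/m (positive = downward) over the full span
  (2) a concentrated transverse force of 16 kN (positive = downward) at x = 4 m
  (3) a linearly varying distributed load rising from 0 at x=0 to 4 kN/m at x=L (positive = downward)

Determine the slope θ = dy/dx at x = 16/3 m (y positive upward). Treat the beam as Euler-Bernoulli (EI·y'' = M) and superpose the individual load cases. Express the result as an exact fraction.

θ(16/3) = -334/3796875 rad

Load 1 — uniform load w=-2 kN/m over full span:
  θ_1 = -wx(L-x)(L-2x)/(12EI) = -(-2)·(16/3)·(16-(16/3))·(16-2·(16/3))/(12·200000) = 64/253125 rad
Load 2 — point force P=16 kN at a=4 m (b=L-a=12):
  θ_2 = Pa²(L-x)(2bL-(3b+a)(L-x))/(2L³EI)  [x>a] = 16·4²·(16-(16/3))·(2·12·16-(3·12+4)·(16-(16/3)))/(2·16³·200000) = -2/28125 rad
Load 3 — triangular load w₀=4 kN/m (0→w₀ over full span):
  θ_3 = -w₀(2x(L-x)(L-2x)(x+2L)+x²(L-x)²)/(120LEI) = -4·(2·(16/3)·(16-(16/3))·(16-2·(16/3))·((16/3)+2·16)+(16/3)²·(16-(16/3))²)/(120·16·200000) = -1024/3796875 rad
Superposition: θ = Σ θ_i = -334/3796875 rad ≈ -0.000088 rad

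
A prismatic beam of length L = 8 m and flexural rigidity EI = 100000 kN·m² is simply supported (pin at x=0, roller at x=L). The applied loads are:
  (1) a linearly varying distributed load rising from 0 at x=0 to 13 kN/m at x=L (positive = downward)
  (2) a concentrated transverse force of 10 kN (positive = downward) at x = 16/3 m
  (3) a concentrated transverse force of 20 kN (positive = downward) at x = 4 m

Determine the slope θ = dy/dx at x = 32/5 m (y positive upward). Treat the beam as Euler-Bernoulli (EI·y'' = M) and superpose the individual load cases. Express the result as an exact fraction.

Load 1 — triangular load w₀=13 kN/m (0→w₀ over full span):
  θ_1 = -w₀(7L⁴-30L²x²+15x⁴)/(360LEI) = -13·(7·8⁴-30·8²·(32/5)²+15·(32/5)⁴)/(360·8·100000) = 19682/17578125 rad
Load 2 — point force P=10 kN at a=16/3 m (b=L-a=8/3):
  θ_2 = -Pa(2L²-6Lx+3x²+a²)/(6LEI)  [x>a] = -10·(16/3)·(2·8²-6·8·(32/5)+3·(32/5)²+(16/3)²)/(6·8·100000) = 392/1265625 rad
Load 3 — point force P=20 kN at a=4 m (b=L-a=4):
  θ_3 = -Pa(2L²-6Lx+3x²+a²)/(6LEI)  [x>a] = -20·4·(2·8²-6·8·(32/5)+3·(32/5)²+4²)/(6·8·100000) = 21/31250 rad
Superposition: θ = Σ θ_i = 664901/316406250 rad ≈ 0.002101 rad

θ(32/5) = 664901/316406250 rad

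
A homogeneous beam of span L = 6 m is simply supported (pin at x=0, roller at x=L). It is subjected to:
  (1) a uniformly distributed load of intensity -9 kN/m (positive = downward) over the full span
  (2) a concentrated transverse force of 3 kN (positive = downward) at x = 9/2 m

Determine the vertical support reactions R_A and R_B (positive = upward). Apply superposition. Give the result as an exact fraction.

Load 1 — uniform load w=-9 kN/m over full span:
  R_A = wL/2 = (-9)·6/2 = -27 kN
  R_B = wL/2 = (-9)·6/2 = -27 kN
Load 2 — point force P=3 kN at a=9/2 m (b=L-a=3/2):
  R_A = Pb/L = 3·(3/2)/6 = 3/4 kN
  R_B = Pa/L = 3·(9/2)/6 = 9/4 kN
Superposition: R_A = -105/4 kN, R_B = -99/4 kN

R_A = -105/4 kN, R_B = -99/4 kN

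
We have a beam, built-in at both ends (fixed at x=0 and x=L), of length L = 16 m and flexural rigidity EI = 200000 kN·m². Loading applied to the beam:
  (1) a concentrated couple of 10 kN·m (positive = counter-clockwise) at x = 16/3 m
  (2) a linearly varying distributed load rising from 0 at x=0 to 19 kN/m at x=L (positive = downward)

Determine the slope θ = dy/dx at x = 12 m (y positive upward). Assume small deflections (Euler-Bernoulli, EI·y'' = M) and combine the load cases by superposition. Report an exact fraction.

θ(12) = 2287/1500000 rad

Load 1 — applied couple M₀=10 kN·m at a=16/3 m (b=L-a=32/3):
  θ_1 = (R_Ax²/2 - M_Ax - M₀(x-a))/EI  [x>a] with R_A=5/6, M_A=0 = ((5/6)·12²/2 - 0·12 - 10·(12-(16/3)))/200000 = -1/30000 rad
Load 2 — triangular load w₀=19 kN/m (0→w₀ over full span):
  θ_2 = -w₀(2x(L-x)(L-2x)(x+2L)+x²(L-x)²)/(120LEI) = -19·(2·12·(16-12)·(16-2·12)·(12+2·16)+12²·(16-12)²)/(120·16·200000) = 779/500000 rad
Superposition: θ = Σ θ_i = 2287/1500000 rad ≈ 0.001525 rad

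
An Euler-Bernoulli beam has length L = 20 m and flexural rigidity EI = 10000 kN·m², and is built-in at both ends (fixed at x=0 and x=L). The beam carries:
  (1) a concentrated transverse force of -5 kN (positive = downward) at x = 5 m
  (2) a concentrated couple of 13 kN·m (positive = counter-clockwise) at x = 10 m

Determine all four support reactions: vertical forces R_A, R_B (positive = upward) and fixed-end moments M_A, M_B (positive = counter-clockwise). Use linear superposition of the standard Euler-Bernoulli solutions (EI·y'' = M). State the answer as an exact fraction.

Load 1 — point force P=-5 kN at a=5 m (b=L-a=15):
  R_A = Pb²(3a+b)/L³ = (-5)·15²·(3·5+15)/20³ = -135/32 kN
  M_A = Pab²/L² = (-5)·5·15²/20² = -225/16 kN·m
  R_B = Pa²(a+3b)/L³ = (-5)·5²·(5+3·15)/20³ = -25/32 kN
  M_B = -Pa²b/L² = -(-5)·5²·15/20² = 75/16 kN·m
Load 2 — applied couple M₀=13 kN·m at a=10 m (b=L-a=10):
  R_A = 6M₀ab/L³ = 6·13·10·10/20³ = 39/40 kN
  M_A = M₀b(2a-b)/L² = 13·10·(2·10-10)/20² = 13/4 kN·m
  R_B = -6M₀ab/L³ = -6·13·10·10/20³ = -39/40 kN
  M_B = M₀a(2b-a)/L² = 13·10·(2·10-10)/20² = 13/4 kN·m
Superposition: R_A = -519/160 kN, M_A = -173/16 kN·m, R_B = -281/160 kN, M_B = 127/16 kN·m

R_A = -519/160 kN, M_A = -173/16 kN·m, R_B = -281/160 kN, M_B = 127/16 kN·m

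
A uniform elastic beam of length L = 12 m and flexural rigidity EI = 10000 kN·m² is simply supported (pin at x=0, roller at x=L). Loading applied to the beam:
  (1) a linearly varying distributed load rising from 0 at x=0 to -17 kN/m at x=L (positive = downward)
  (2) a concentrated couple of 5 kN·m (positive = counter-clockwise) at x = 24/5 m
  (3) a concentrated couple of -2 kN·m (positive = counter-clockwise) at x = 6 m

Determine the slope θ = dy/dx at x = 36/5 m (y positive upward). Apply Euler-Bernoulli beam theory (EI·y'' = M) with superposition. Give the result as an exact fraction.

Load 1 — triangular load w₀=-17 kN/m (0→w₀ over full span):
  θ_1 = -w₀(7L⁴-30L²x²+15x⁴)/(360LEI) = -(-17)·(7·12⁴-30·12²·(36/5)²+15·(36/5)⁴)/(360·12·10000) = -5916/390625 rad
Load 2 — applied couple M₀=5 kN·m at a=24/5 m (b=L-a=36/5):
  θ_2 = (M₀x²/(2L)-M₀(x-a)+C₁)/EI  [x>a] with C₁=M₀(3b²-L²)/(6L)=4/5 = (5·(36/5)²/(2·12)-5·((36/5)-(24/5))+(4/5))/10000 = -1/25000 rad
Load 3 — applied couple M₀=-2 kN·m at a=6 m (b=L-a=6):
  θ_3 = (M₀x²/(2L)-M₀(x-a)+C₁)/EI  [x>a] with C₁=M₀(3b²-L²)/(6L)=1 = ((-2)·(36/5)²/(2·12)-(-2)·((36/5)-6)+1)/10000 = -23/250000 rad
Superposition: θ = Σ θ_i = -95481/6250000 rad ≈ -0.015277 rad

θ(36/5) = -95481/6250000 rad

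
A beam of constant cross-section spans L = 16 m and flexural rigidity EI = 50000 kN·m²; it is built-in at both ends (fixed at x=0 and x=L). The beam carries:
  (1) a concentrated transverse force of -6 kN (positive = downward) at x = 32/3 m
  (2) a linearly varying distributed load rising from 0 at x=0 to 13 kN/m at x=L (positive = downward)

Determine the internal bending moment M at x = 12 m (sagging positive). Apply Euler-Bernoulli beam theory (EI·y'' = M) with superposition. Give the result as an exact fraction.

Load 1 — point force P=-6 kN at a=32/3 m (b=L-a=16/3):
  M_1 = Pa²(a+3b)(L-x)/L³ - Pa²b/L²  [x>a] = (-6)·(32/3)²·((32/3)+3·(16/3))·(16-12)/16³ - (-6)·(32/3)²·(16/3)/16² = -32/9 kN·m
Load 2 — triangular load w₀=13 kN/m (0→w₀ over full span):
  M_2 = 3w₀Lx/20 - w₀L²/30 - w₀x³/(6L) = 3·13·16·12/20 - 13·16²/30 - 13·12³/(6·16) = 442/15 kN·m
Superposition: M = Σ M_i = 1166/45 kN·m ≈ 25.911111 kN·m

M(12) = 1166/45 kN·m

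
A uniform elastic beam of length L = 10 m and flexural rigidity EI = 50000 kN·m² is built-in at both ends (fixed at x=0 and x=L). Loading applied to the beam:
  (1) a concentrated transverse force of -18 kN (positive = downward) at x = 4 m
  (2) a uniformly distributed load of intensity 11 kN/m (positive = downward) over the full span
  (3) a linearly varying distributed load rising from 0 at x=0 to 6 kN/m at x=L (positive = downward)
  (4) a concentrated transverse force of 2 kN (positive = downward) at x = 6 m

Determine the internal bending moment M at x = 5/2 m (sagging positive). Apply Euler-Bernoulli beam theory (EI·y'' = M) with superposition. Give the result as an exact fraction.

Load 1 — point force P=-18 kN at a=4 m (b=L-a=6):
  M_1 = Pb²(3a+b)x/L³ - Pab²/L²  [x≤a] = (-18)·6²·(3·4+6)·(5/2)/10³ - (-18)·4·6²/10² = -81/25 kN·m
Load 2 — uniform load w=11 kN/m over full span:
  M_2 = wLx/2 - wL²/12 - wx²/2 = 11·10·(5/2)/2 - 11·10²/12 - 11·(5/2)²/2 = 275/24 kN·m
Load 3 — triangular load w₀=6 kN/m (0→w₀ over full span):
  M_3 = 3w₀Lx/20 - w₀L²/30 - w₀x³/(6L) = 3·6·10·(5/2)/20 - 6·10²/30 - 6·(5/2)³/(6·10) = 15/16 kN·m
Load 4 — point force P=2 kN at a=6 m (b=L-a=4):
  M_4 = Pb²(3a+b)x/L³ - Pab²/L²  [x≤a] = 2·4²·(3·6+4)·(5/2)/10³ - 2·6·4²/10² = -4/25 kN·m
Superposition: M = Σ M_i = 2159/240 kN·m ≈ 8.995833 kN·m

M(5/2) = 2159/240 kN·m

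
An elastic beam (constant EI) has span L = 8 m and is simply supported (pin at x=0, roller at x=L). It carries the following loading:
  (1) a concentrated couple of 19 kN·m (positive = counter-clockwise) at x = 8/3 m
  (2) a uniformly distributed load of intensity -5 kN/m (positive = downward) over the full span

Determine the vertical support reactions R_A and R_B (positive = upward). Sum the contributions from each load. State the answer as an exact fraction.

R_A = -141/8 kN, R_B = -179/8 kN

Load 1 — applied couple M₀=19 kN·m at a=8/3 m (b=L-a=16/3):
  R_A = M₀/L = 19/8 kN
  R_B = -M₀/L = -19/8 kN
Load 2 — uniform load w=-5 kN/m over full span:
  R_A = wL/2 = (-5)·8/2 = -20 kN
  R_B = wL/2 = (-5)·8/2 = -20 kN
Superposition: R_A = -141/8 kN, R_B = -179/8 kN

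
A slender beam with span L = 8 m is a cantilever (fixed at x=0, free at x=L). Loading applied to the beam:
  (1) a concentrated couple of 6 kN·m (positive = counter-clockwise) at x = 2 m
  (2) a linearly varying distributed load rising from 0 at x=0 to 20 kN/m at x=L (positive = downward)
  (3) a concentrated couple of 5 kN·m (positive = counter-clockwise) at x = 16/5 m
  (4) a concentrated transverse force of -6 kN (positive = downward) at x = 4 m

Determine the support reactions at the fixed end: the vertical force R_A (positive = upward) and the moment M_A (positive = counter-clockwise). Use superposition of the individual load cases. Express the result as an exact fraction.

Load 1 — applied couple M₀=6 kN·m at a=2 m (b=L-a=6):
  R_A = 0 kN
  M_A = -M₀ = -6 kN·m
Load 2 — triangular load w₀=20 kN/m (0→w₀ over full span):
  R_A = w₀L/2 = 20·8/2 = 80 kN
  M_A = w₀L²/3 = 20·8²/3 = 1280/3 kN·m
Load 3 — applied couple M₀=5 kN·m at a=16/5 m (b=L-a=24/5):
  R_A = 0 kN
  M_A = -M₀ = -5 kN·m
Load 4 — point force P=-6 kN at a=4 m (b=L-a=4):
  R_A = P = (-6) = -6 kN
  M_A = Pa = (-6)·4 = -24 kN·m
Superposition: R_A = 74 kN, M_A = 1175/3 kN·m

R_A = 74 kN, M_A = 1175/3 kN·m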